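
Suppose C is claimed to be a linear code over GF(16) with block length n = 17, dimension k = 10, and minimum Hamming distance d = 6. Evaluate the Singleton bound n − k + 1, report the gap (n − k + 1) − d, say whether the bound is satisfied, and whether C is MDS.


Singleton RHS = n − k + 1 = 8, slack = 2, bound satisfied, not MDS.

Singleton bound: d ≤ n − k + 1.
Here n = 17, k = 10, so n − k + 1 = 8.
Given d = 6, check d ≤ 8: YES.
Slack = (n − k + 1) − d = 2.
The code is NOT MDS (slack = 2 > 0).
Description: the claimed parameters are [17, 10, 6]_16; such a code would be non-MDS.


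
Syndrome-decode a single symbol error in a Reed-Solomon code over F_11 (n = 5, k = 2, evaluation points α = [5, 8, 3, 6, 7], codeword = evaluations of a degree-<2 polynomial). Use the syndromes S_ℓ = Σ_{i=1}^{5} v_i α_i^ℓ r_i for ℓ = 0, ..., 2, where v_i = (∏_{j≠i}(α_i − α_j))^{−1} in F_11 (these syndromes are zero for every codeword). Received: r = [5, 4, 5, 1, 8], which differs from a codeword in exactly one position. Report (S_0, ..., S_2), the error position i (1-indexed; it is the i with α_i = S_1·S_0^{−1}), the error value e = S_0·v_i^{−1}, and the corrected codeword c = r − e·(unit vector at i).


S = (8, 2, 6), error at position 3, error magnitude e = 3, c = [5, 4, 2, 1, 8].

Step 1: column multipliers v_i = (∏_{j≠i}(α_i − α_j))^{−1} mod 11.
  i = 1 (α = 5): (5−8)(5−3)(5−6)(5−7) = (−3)·2·(−1)·(−2) = −12 ≡ 10, so v_1 = 10^{−1} = 10 (mod 11).
  i = 2 (α = 8): (8−5)(8−3)(8−6)(8−7) = 3·5·2·1 = 30 ≡ 8, so v_2 = 8^{−1} = 7 (mod 11).
  i = 3 (α = 3): (3−5)(3−8)(3−6)(3−7) = (−2)·(−5)·(−3)·(−4) = 120 ≡ 10, so v_3 = 10^{−1} = 10 (mod 11).
  i = 4 (α = 6): (6−5)(6−8)(6−3)(6−7) = 1·(−2)·3·(−1) = 6 ≡ 6, so v_4 = 6^{−1} = 2 (mod 11).
  i = 5 (α = 7): (7−5)(7−8)(7−3)(7−6) = 2·(−1)·4·1 = −8 ≡ 3, so v_5 = 3^{−1} = 4 (mod 11).
  v = [10, 7, 10, 2, 4].
Step 2: syndromes of r = [5, 4, 5, 1, 8] (all sums mod 11).
  S_0 = Σ v_i r_i = 10·5 + 7·4 + 10·5 + 2·1 + 4·8 = 162 ≡ 8.
  S_1 = Σ v_i α_i r_i = 10·5·5 + 7·8·4 + 10·3·5 + 2·6·1 + 4·7·8 = 860 ≡ 2.
  α_i^2 mod 11 = [3, 9, 9, 3, 5].
  S_2 = Σ v_i α_i^2 r_i = 10·3·5 + 7·9·4 + 10·9·5 + 2·3·1 + 4·5·8 = 1018 ≡ 6.
  S = (8, 2, 6) ≠ 0, so r is not a codeword (an error is present).
Step 3: locate the error. For a single error e at position i, S_ℓ = v_i·e·α_i^ℓ, so α_err = S_1/S_0.
  S_0^{−1} = 8^{−1} = 7 (mod 11), so α_err = 2·7 = 14 ≡ 3 = α_3. Error position i = 3.
  Consistency check: S_2/S_1 = 6·6 = 36 ≡ 3 = α_err ✓ (single-error assumption holds).
Step 4: error magnitude e = S_0/v_3 = S_0·∏_{j≠3}(α_3 − α_j) = 8·10 = 80 ≡ 3 (mod 11).
Step 5: correct position 3: c_3 = r_3 − e = 5 − 3 ≡ 2 (mod 11). Hence c = [5, 4, 2, 1, 8].
  Check: interpolating c through the α_i gives m(x) = 3 + 7·x (degree < 2) with m(α_i) = c_i for every i, so c is indeed a codeword.


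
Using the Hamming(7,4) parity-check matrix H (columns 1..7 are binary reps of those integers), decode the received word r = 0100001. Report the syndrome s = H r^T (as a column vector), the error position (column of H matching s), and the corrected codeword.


s = (1, 0, 1)^T, error position = 5, corrected codeword c = 0100101

Compute s = H r^T mod 2 one row at a time:
  s_1 = 0 + 0 + 0 + 1 = 1 ≡ 1 (mod 2).
  s_2 = 1 + 0 + 0 + 1 = 2 ≡ 0 (mod 2).
  s_3 = 0 + 0 + 0 + 1 = 1 ≡ 1 (mod 2).
s = (1, 0, 1)^T — this equals column 5 of H (binary 101), so error is at position 5.
Correct: flip bit 5 of r = 0100001 to get c = 0100101.


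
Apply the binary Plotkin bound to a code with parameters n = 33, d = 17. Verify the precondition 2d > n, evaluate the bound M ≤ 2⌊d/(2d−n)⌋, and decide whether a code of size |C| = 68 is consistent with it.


Plotkin bound M ≤ 34; given |C| = 68 > bound (violated).

Check applicability: 2d = 34, n = 33.
2d − n = 1 > 0, so Plotkin applies.
Compute d/(2d−n) = 17/1 ≈ 17.0000.
⌊d/(2d−n)⌋ = 17.
Plotkin bound: M ≤ 2·17 = 34.
Given |C| = 68, check: VIOLATED.
This |C| is above the Plotkin bound, so no binary code with n = 33, d = 17 and 68 codewords exists.


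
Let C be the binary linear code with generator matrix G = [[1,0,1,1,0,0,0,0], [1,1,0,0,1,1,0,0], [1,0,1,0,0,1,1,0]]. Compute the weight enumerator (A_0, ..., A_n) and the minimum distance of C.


Weight distribution: A_0 = 1, A_3 = 2, A_4 = 3, A_5 = 2. Minimum distance d = 3.

Enumerate all 2^3 = 8 messages m ∈ F_2^3.
For each, compute codeword c = mG in F_2^8, then tally its weight.
  m = 000 → c = 00000000, weight = 0.
  m = 100 → c = 10110000, weight = 3.
  m = 010 → c = 11001100, weight = 4.
  m = 110 → c = 01111100, weight = 5.
  m = 001 → c = 10100110, weight = 4.
  m = 101 → c = 00010110, weight = 3.
  m = 011 → c = 01101010, weight = 4.
  m = 111 → c = 11011010, weight = 5.
Tally weights:
  weight 0: 1 codewords.
  weight 3: 2 codewords.
  weight 4: 3 codewords.
  weight 5: 2 codewords.
Minimum distance d = smallest w > 0 with A_w > 0 = 3.
Sanity: Σ A_w = 8 = 2^3 = 8 ✓.


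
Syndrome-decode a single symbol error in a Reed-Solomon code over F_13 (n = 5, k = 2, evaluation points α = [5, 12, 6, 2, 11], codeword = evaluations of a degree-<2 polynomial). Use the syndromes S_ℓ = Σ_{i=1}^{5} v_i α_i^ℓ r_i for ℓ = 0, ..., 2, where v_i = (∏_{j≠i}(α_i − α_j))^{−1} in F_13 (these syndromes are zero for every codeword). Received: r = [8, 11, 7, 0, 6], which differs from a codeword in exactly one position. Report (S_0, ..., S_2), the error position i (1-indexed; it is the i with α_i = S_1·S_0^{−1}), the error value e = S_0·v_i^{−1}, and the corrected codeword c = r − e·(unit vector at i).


S = (8, 1, 5), error at position 1, error magnitude e = 6, c = [2, 11, 7, 0, 6].

Step 1: column multipliers v_i = (∏_{j≠i}(α_i − α_j))^{−1} mod 13.
  i = 1 (α = 5): (5−12)(5−6)(5−2)(5−11) = (−7)·(−1)·3·(−6) = −126 ≡ 4, so v_1 = 4^{−1} = 10 (mod 13).
  i = 2 (α = 12): (12−5)(12−6)(12−2)(12−11) = 7·6·10·1 = 420 ≡ 4, so v_2 = 4^{−1} = 10 (mod 13).
  i = 3 (α = 6): (6−5)(6−12)(6−2)(6−11) = 1·(−6)·4·(−5) = 120 ≡ 3, so v_3 = 3^{−1} = 9 (mod 13).
  i = 4 (α = 2): (2−5)(2−12)(2−6)(2−11) = (−3)·(−10)·(−4)·(−9) = 1080 ≡ 1, so v_4 = 1^{−1} = 1 (mod 13).
  i = 5 (α = 11): (11−5)(11−12)(11−6)(11−2) = 6·(−1)·5·9 = −270 ≡ 3, so v_5 = 3^{−1} = 9 (mod 13).
  v = [10, 10, 9, 1, 9].
Step 2: syndromes of r = [8, 11, 7, 0, 6] (all sums mod 13).
  S_0 = Σ v_i r_i = 10·8 + 10·11 + 9·7 + 1·0 + 9·6 = 307 ≡ 8.
  S_1 = Σ v_i α_i r_i = 10·5·8 + 10·12·11 + 9·6·7 + 1·2·0 + 9·11·6 = 2692 ≡ 1.
  α_i^2 mod 13 = [12, 1, 10, 4, 4].
  S_2 = Σ v_i α_i^2 r_i = 10·12·8 + 10·1·11 + 9·10·7 + 1·4·0 + 9·4·6 = 1916 ≡ 5.
  S = (8, 1, 5) ≠ 0, so r is not a codeword (an error is present).
Step 3: locate the error. For a single error e at position i, S_ℓ = v_i·e·α_i^ℓ, so α_err = S_1/S_0.
  S_0^{−1} = 8^{−1} = 5 (mod 13), so α_err = 1·5 = 5 ≡ 5 = α_1. Error position i = 1.
  Consistency check: S_2/S_1 = 5·1 = 5 ≡ 5 = α_err ✓ (single-error assumption holds).
Step 4: error magnitude e = S_0/v_1 = S_0·∏_{j≠1}(α_1 − α_j) = 8·4 = 32 ≡ 6 (mod 13).
Step 5: correct position 1: c_1 = r_1 − e = 8 − 6 ≡ 2 (mod 13). Hence c = [2, 11, 7, 0, 6].
  Check: interpolating c through the α_i gives m(x) = 3 + 5·x (degree < 2) with m(α_i) = c_i for every i, so c is indeed a codeword.


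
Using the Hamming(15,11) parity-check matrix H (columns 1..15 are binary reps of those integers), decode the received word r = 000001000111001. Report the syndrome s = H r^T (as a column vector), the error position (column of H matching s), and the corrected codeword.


s = (0, 1, 0, 0)^T, error position = 4, corrected codeword c = 000101000111001

Compute s = H r^T mod 2 one row at a time:
  s_1 = 0 + 0 + 1 + 1 + 1 + 0 + 0 + 1 = 4 ≡ 0 (mod 2).
  s_2 = 0 + 0 + 1 + 0 + 1 + 0 + 0 + 1 = 3 ≡ 1 (mod 2).
  s_3 = 0 + 0 + 1 + 0 + 1 + 1 + 0 + 1 = 4 ≡ 0 (mod 2).
  s_4 = 0 + 0 + 0 + 0 + 0 + 1 + 0 + 1 = 2 ≡ 0 (mod 2).
s = (0, 1, 0, 0)^T — this equals column 4 of H (binary 0100), so error is at position 4.
Correct: flip bit 4 of r = 000001000111001 to get c = 000101000111001.


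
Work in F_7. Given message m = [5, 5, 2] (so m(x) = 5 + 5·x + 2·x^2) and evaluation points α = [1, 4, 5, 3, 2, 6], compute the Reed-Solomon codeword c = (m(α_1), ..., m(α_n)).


c = [5, 1, 3, 3, 2, 2]

Message polynomial: m(x) = 5 + 5·x + 2·x^2 (mod 7).
For each evaluation point α_i, compute m(α_i) mod 7:
  α_1 = 1: Horner steps 2 → 0 → 5, so m(1) = 5.
  α_2 = 4: Horner steps 2 → 6 → 1, so m(4) = 1.
  α_3 = 5: Horner steps 2 → 1 → 3, so m(5) = 3.
  α_4 = 3: Horner steps 2 → 4 → 3, so m(3) = 3.
  α_5 = 2: Horner steps 2 → 2 → 2, so m(2) = 2.
  α_6 = 6: Horner steps 2 → 3 → 2, so m(6) = 2.
Codeword c = [5, 1, 3, 3, 2, 2] ∈ F_7^6.


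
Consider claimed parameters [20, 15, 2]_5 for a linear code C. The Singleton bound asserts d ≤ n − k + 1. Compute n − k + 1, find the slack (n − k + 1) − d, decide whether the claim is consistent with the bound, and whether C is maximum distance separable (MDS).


Singleton RHS = n − k + 1 = 6, slack = 4, bound satisfied, not MDS.

Singleton bound: d ≤ n − k + 1.
Here n = 20, k = 15, so n − k + 1 = 6.
Given d = 2, check d ≤ 6: YES.
Slack = (n − k + 1) − d = 4.
The code is NOT MDS (slack = 4 > 0).
Description: the claimed parameters are [20, 15, 2]_5; such a code would be non-MDS.


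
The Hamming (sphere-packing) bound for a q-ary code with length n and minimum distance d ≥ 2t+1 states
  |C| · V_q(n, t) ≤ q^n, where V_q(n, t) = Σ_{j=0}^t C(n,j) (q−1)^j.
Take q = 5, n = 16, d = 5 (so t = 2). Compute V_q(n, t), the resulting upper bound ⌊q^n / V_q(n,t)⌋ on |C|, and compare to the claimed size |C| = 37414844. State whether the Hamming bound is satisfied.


V_q(n, t) = 1985, q^n = 152587890625, Hamming bound = 76870473, |C| = 37414844 ≤ bound (satisfied).

Step 1: Compute V_q(n, t) = Σ_{j=0}^2 C(n, j) (q−1)^j.
  j = 0: C(16,0)·(4)^0 = 1·1 = 1.
  j = 1: C(16,1)·(4)^1 = 16·4 = 64.
  j = 2: C(16,2)·(4)^2 = 120·16 = 1920.
  V_q(n, t) = 1 + 64 + 1920 = 1985.
Step 2: q^n = 5^16 = 152587890625.
Step 3: Hamming bound ⌊q^n / V_q(n,t)⌋ = ⌊152587890625/1985⌋ = 76870473.
Step 4: Compare |C| = 37414844 to 76870473: satisfied.
The claimed |C| lies below the Hamming bound.


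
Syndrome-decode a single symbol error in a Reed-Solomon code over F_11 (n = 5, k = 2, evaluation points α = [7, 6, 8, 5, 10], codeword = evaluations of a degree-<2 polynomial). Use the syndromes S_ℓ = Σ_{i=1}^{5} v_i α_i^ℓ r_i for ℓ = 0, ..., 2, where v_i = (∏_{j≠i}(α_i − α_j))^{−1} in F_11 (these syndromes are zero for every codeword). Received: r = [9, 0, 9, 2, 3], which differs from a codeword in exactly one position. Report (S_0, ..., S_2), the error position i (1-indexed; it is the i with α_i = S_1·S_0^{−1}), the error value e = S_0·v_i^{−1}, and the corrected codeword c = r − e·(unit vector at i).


S = (9, 6, 4), error at position 3, error magnitude e = 2, c = [9, 0, 7, 2, 3].

Step 1: column multipliers v_i = (∏_{j≠i}(α_i − α_j))^{−1} mod 11.
  i = 1 (α = 7): (7−6)(7−8)(7−5)(7−10) = 1·(−1)·2·(−3) = 6 ≡ 6, so v_1 = 6^{−1} = 2 (mod 11).
  i = 2 (α = 6): (6−7)(6−8)(6−5)(6−10) = (−1)·(−2)·1·(−4) = −8 ≡ 3, so v_2 = 3^{−1} = 4 (mod 11).
  i = 3 (α = 8): (8−7)(8−6)(8−5)(8−10) = 1·2·3·(−2) = −12 ≡ 10, so v_3 = 10^{−1} = 10 (mod 11).
  i = 4 (α = 5): (5−7)(5−6)(5−8)(5−10) = (−2)·(−1)·(−3)·(−5) = 30 ≡ 8, so v_4 = 8^{−1} = 7 (mod 11).
  i = 5 (α = 10): (10−7)(10−6)(10−8)(10−5) = 3·4·2·5 = 120 ≡ 10, so v_5 = 10^{−1} = 10 (mod 11).
  v = [2, 4, 10, 7, 10].
Step 2: syndromes of r = [9, 0, 9, 2, 3] (all sums mod 11).
  S_0 = Σ v_i r_i = 2·9 + 4·0 + 10·9 + 7·2 + 10·3 = 152 ≡ 9.
  S_1 = Σ v_i α_i r_i = 2·7·9 + 4·6·0 + 10·8·9 + 7·5·2 + 10·10·3 = 1216 ≡ 6.
  α_i^2 mod 11 = [5, 3, 9, 3, 1].
  S_2 = Σ v_i α_i^2 r_i = 2·5·9 + 4·3·0 + 10·9·9 + 7·3·2 + 10·1·3 = 972 ≡ 4.
  S = (9, 6, 4) ≠ 0, so r is not a codeword (an error is present).
Step 3: locate the error. For a single error e at position i, S_ℓ = v_i·e·α_i^ℓ, so α_err = S_1/S_0.
  S_0^{−1} = 9^{−1} = 5 (mod 11), so α_err = 6·5 = 30 ≡ 8 = α_3. Error position i = 3.
  Consistency check: S_2/S_1 = 4·2 = 8 ≡ 8 = α_err ✓ (single-error assumption holds).
Step 4: error magnitude e = S_0/v_3 = S_0·∏_{j≠3}(α_3 − α_j) = 9·10 = 90 ≡ 2 (mod 11).
Step 5: correct position 3: c_3 = r_3 − e = 9 − 2 ≡ 7 (mod 11). Hence c = [9, 0, 7, 2, 3].
  Check: interpolating c through the α_i gives m(x) = 1 + 9·x (degree < 2) with m(α_i) = c_i for every i, so c is indeed a codeword.


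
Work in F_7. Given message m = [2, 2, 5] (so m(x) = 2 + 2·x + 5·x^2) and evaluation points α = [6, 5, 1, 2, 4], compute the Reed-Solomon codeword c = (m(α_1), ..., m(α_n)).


c = [5, 4, 2, 5, 6]

Message polynomial: m(x) = 2 + 2·x + 5·x^2 (mod 7).
For each evaluation point α_i, compute m(α_i) mod 7:
  α_1 = 6: Horner steps 5 → 4 → 5, so m(6) = 5.
  α_2 = 5: Horner steps 5 → 6 → 4, so m(5) = 4.
  α_3 = 1: Horner steps 5 → 0 → 2, so m(1) = 2.
  α_4 = 2: Horner steps 5 → 5 → 5, so m(2) = 5.
  α_5 = 4: Horner steps 5 → 1 → 6, so m(4) = 6.
Codeword c = [5, 4, 2, 5, 6] ∈ F_7^5.


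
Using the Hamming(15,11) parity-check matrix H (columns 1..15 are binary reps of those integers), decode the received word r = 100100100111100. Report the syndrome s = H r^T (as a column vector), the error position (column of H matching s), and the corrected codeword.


s = (0, 0, 1, 0)^T, error position = 2, corrected codeword c = 110100100111100

Compute s = H r^T mod 2 one row at a time:
  s_1 = 0 + 0 + 1 + 1 + 1 + 1 + 0 + 0 = 4 ≡ 0 (mod 2).
  s_2 = 1 + 0 + 0 + 1 + 1 + 1 + 0 + 0 = 4 ≡ 0 (mod 2).
  s_3 = 0 + 0 + 0 + 1 + 1 + 1 + 0 + 0 = 3 ≡ 1 (mod 2).
  s_4 = 1 + 0 + 0 + 1 + 0 + 1 + 1 + 0 = 4 ≡ 0 (mod 2).
s = (0, 0, 1, 0)^T — this equals column 2 of H (binary 0010), so error is at position 2.
Correct: flip bit 2 of r = 100100100111100 to get c = 110100100111100.


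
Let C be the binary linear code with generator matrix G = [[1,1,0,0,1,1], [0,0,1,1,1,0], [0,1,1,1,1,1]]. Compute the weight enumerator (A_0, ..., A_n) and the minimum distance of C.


Weight distribution: A_0 = 1, A_2 = 2, A_3 = 2, A_4 = 1, A_5 = 2. Minimum distance d = 2.

Enumerate all 2^3 = 8 messages m ∈ F_2^3.
For each, compute codeword c = mG in F_2^6, then tally its weight.
  m = 000 → c = 000000, weight = 0.
  m = 100 → c = 110011, weight = 4.
  m = 010 → c = 001110, weight = 3.
  m = 110 → c = 111101, weight = 5.
  m = 001 → c = 011111, weight = 5.
  m = 101 → c = 101100, weight = 3.
  m = 011 → c = 010001, weight = 2.
  m = 111 → c = 100010, weight = 2.
Tally weights:
  weight 0: 1 codewords.
  weight 2: 2 codewords.
  weight 3: 2 codewords.
  weight 4: 1 codewords.
  weight 5: 2 codewords.
Minimum distance d = smallest w > 0 with A_w > 0 = 2.
Sanity: Σ A_w = 8 = 2^3 = 8 ✓.


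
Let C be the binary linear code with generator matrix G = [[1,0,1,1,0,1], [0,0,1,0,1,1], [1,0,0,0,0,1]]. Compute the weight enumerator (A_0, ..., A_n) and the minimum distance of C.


Weight distribution: A_0 = 1, A_2 = 2, A_3 = 4, A_4 = 1. Minimum distance d = 2.

Enumerate all 2^3 = 8 messages m ∈ F_2^3.
For each, compute codeword c = mG in F_2^6, then tally its weight.
  m = 000 → c = 000000, weight = 0.
  m = 100 → c = 101101, weight = 4.
  m = 010 → c = 001011, weight = 3.
  m = 110 → c = 100110, weight = 3.
  m = 001 → c = 100001, weight = 2.
  m = 101 → c = 001100, weight = 2.
  m = 011 → c = 101010, weight = 3.
  m = 111 → c = 000111, weight = 3.
Tally weights:
  weight 0: 1 codewords.
  weight 2: 2 codewords.
  weight 3: 4 codewords.
  weight 4: 1 codewords.
Minimum distance d = smallest w > 0 with A_w > 0 = 2.
Sanity: Σ A_w = 8 = 2^3 = 8 ✓.


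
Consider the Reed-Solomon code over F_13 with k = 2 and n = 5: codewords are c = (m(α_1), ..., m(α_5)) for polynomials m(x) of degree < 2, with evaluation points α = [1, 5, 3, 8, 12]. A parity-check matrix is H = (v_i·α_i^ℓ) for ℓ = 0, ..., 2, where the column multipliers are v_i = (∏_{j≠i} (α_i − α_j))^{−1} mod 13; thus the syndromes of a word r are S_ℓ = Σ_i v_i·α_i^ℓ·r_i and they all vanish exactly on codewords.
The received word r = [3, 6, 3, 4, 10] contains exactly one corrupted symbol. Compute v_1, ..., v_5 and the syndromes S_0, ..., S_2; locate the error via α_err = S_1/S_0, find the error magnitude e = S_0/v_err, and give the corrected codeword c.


S = (11, 11, 11), error at position 1, error magnitude e = 3, c = [0, 6, 3, 4, 10].

Step 1: column multipliers v_i = (∏_{j≠i}(α_i − α_j))^{−1} mod 13.
  i = 1 (α = 1): (1−5)(1−3)(1−8)(1−12) = (−4)·(−2)·(−7)·(−11) = 616 ≡ 5, so v_1 = 5^{−1} = 8 (mod 13).
  i = 2 (α = 5): (5−1)(5−3)(5−8)(5−12) = 4·2·(−3)·(−7) = 168 ≡ 12, so v_2 = 12^{−1} = 12 (mod 13).
  i = 3 (α = 3): (3−1)(3−5)(3−8)(3−12) = 2·(−2)·(−5)·(−9) = −180 ≡ 2, so v_3 = 2^{−1} = 7 (mod 13).
  i = 4 (α = 8): (8−1)(8−5)(8−3)(8−12) = 7·3·5·(−4) = −420 ≡ 9, so v_4 = 9^{−1} = 3 (mod 13).
  i = 5 (α = 12): (12−1)(12−5)(12−3)(12−8) = 11·7·9·4 = 2772 ≡ 3, so v_5 = 3^{−1} = 9 (mod 13).
  v = [8, 12, 7, 3, 9].
Step 2: syndromes of r = [3, 6, 3, 4, 10] (all sums mod 13).
  S_0 = Σ v_i r_i = 8·3 + 12·6 + 7·3 + 3·4 + 9·10 = 219 ≡ 11.
  S_1 = Σ v_i α_i r_i = 8·1·3 + 12·5·6 + 7·3·3 + 3·8·4 + 9·12·10 = 1623 ≡ 11.
  α_i^2 mod 13 = [1, 12, 9, 12, 1].
  S_2 = Σ v_i α_i^2 r_i = 8·1·3 + 12·12·6 + 7·9·3 + 3·12·4 + 9·1·10 = 1311 ≡ 11.
  S = (11, 11, 11) ≠ 0, so r is not a codeword (an error is present).
Step 3: locate the error. For a single error e at position i, S_ℓ = v_i·e·α_i^ℓ, so α_err = S_1/S_0.
  S_0^{−1} = 11^{−1} = 6 (mod 13), so α_err = 11·6 = 66 ≡ 1 = α_1. Error position i = 1.
  Consistency check: S_2/S_1 = 11·6 = 66 ≡ 1 = α_err ✓ (single-error assumption holds).
Step 4: error magnitude e = S_0/v_1 = S_0·∏_{j≠1}(α_1 − α_j) = 11·5 = 55 ≡ 3 (mod 13).
Step 5: correct position 1: c_1 = r_1 − e = 3 − 3 ≡ 0 (mod 13). Hence c = [0, 6, 3, 4, 10].
  Check: interpolating c through the α_i gives m(x) = 5 + 8·x (degree < 2) with m(α_i) = c_i for every i, so c is indeed a codeword.


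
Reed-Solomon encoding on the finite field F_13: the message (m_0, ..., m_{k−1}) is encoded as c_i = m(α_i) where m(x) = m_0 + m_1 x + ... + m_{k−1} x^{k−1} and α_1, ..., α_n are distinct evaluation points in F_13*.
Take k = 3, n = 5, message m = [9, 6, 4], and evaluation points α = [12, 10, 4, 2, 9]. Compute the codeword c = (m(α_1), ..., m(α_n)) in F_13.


c = [7, 1, 6, 11, 10]

Message polynomial: m(x) = 9 + 6·x + 4·x^2 (mod 13).
For each evaluation point α_i, compute m(α_i) mod 13:
  α_1 = 12: Horner steps 4 → 2 → 7, so m(12) = 7.
  α_2 = 10: Horner steps 4 → 7 → 1, so m(10) = 1.
  α_3 = 4: Horner steps 4 → 9 → 6, so m(4) = 6.
  α_4 = 2: Horner steps 4 → 1 → 11, so m(2) = 11.
  α_5 = 9: Horner steps 4 → 3 → 10, so m(9) = 10.
Codeword c = [7, 1, 6, 11, 10] ∈ F_13^5.


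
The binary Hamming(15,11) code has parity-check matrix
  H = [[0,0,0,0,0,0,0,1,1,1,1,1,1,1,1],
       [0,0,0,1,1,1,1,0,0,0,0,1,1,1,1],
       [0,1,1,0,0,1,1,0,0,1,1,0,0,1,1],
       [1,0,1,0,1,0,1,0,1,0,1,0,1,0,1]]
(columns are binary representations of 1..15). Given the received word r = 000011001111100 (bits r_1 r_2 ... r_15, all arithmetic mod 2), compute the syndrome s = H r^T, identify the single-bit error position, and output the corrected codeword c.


s = (1, 0, 1, 0)^T, error position = 10, corrected codeword c = 000011001011100

Compute s = H r^T mod 2 one row at a time:
  s_1 = 0 + 1 + 1 + 1 + 1 + 1 + 0 + 0 = 5 ≡ 1 (mod 2).
  s_2 = 0 + 1 + 1 + 0 + 1 + 1 + 0 + 0 = 4 ≡ 0 (mod 2).
  s_3 = 0 + 0 + 1 + 0 + 1 + 1 + 0 + 0 = 3 ≡ 1 (mod 2).
  s_4 = 0 + 0 + 1 + 0 + 1 + 1 + 1 + 0 = 4 ≡ 0 (mod 2).
s = (1, 0, 1, 0)^T — this equals column 10 of H (binary 1010), so error is at position 10.
Correct: flip bit 10 of r = 000011001111100 to get c = 000011001011100.


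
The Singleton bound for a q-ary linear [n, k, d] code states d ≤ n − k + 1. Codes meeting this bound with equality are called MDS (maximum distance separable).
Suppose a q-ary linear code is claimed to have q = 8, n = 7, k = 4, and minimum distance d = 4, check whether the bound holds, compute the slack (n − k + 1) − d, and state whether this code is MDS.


Singleton RHS = n − k + 1 = 4, slack = 0, bound satisfied, MDS.

Singleton bound: d ≤ n − k + 1.
Here n = 7, k = 4, so n − k + 1 = 4.
Given d = 4, check d ≤ 4: YES.
Slack = (n − k + 1) − d = 0.
The code is MDS (slack = 0).
Description: the claimed parameters are [7, 4, 4]_8; such a code would be MDS (meets Singleton bound).


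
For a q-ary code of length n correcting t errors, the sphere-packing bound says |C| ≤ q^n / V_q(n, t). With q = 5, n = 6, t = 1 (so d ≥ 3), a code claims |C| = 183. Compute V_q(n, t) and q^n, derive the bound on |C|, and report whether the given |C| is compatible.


V_q(n, t) = 25, q^n = 15625, Hamming bound = 625, |C| = 183 ≤ bound (satisfied).

Step 1: Compute V_q(n, t) = Σ_{j=0}^1 C(n, j) (q−1)^j.
  j = 0: C(6,0)·(4)^0 = 1·1 = 1.
  j = 1: C(6,1)·(4)^1 = 6·4 = 24.
  V_q(n, t) = 1 + 24 = 25.
Step 2: q^n = 5^6 = 15625.
Step 3: Hamming bound ⌊q^n / V_q(n,t)⌋ = ⌊15625/25⌋ = 625.
Step 4: Compare |C| = 183 to 625: satisfied.
The claimed |C| lies below the Hamming bound.


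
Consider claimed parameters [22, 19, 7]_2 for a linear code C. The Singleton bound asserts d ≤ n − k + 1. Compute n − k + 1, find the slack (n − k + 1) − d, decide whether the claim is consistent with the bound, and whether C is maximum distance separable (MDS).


Singleton RHS = n − k + 1 = 4, slack = -3, bound violated (no such code; not MDS).

Singleton bound: d ≤ n − k + 1.
Here n = 22, k = 19, so n − k + 1 = 4.
Given d = 7, check d ≤ 4: NO.
Slack = (n − k + 1) − d = -3.
The slack is negative: d = 7 exceeds n − k + 1 = 4 by 3, so the Singleton bound is violated and no linear [22, 19, 7]_2 code can exist. In particular it is not MDS (MDS requires d = n − k + 1 exactly).
Description: the claimed parameters are [22, 19, 7]_2; such a code would be impossible (violates the Singleton bound).


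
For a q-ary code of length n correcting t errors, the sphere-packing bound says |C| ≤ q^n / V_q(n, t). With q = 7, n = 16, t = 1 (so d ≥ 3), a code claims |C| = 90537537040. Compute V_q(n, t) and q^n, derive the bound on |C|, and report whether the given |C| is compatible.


V_q(n, t) = 97, q^n = 33232930569601, Hamming bound = 342607531645, |C| = 90537537040 ≤ bound (satisfied).

Step 1: Compute V_q(n, t) = Σ_{j=0}^1 C(n, j) (q−1)^j.
  j = 0: C(16,0)·(6)^0 = 1·1 = 1.
  j = 1: C(16,1)·(6)^1 = 16·6 = 96.
  V_q(n, t) = 1 + 96 = 97.
Step 2: q^n = 7^16 = 33232930569601.
Step 3: Hamming bound ⌊q^n / V_q(n,t)⌋ = ⌊33232930569601/97⌋ = 342607531645.
Step 4: Compare |C| = 90537537040 to 342607531645: satisfied.
The claimed |C| lies below the Hamming bound.


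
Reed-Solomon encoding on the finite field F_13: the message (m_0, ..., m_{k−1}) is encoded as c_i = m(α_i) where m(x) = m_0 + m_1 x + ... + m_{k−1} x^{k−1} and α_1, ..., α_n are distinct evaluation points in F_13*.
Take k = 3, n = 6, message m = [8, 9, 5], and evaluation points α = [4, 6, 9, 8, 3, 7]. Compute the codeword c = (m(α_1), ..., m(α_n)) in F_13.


c = [7, 8, 0, 10, 2, 4]

Message polynomial: m(x) = 8 + 9·x + 5·x^2 (mod 13).
For each evaluation point α_i, compute m(α_i) mod 13:
  α_1 = 4: Horner steps 5 → 3 → 7, so m(4) = 7.
  α_2 = 6: Horner steps 5 → 0 → 8, so m(6) = 8.
  α_3 = 9: Horner steps 5 → 2 → 0, so m(9) = 0.
  α_4 = 8: Horner steps 5 → 10 → 10, so m(8) = 10.
  α_5 = 3: Horner steps 5 → 11 → 2, so m(3) = 2.
  α_6 = 7: Horner steps 5 → 5 → 4, so m(7) = 4.
Codeword c = [7, 8, 0, 10, 2, 4] ∈ F_13^6.


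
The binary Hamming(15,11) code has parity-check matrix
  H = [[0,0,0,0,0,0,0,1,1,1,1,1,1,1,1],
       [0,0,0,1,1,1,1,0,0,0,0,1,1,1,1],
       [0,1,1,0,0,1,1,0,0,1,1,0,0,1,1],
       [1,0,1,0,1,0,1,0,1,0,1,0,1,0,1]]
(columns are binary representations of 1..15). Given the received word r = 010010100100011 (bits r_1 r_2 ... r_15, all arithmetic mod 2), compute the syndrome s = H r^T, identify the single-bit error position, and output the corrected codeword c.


s = (1, 0, 1, 1)^T, error position = 11, corrected codeword c = 010010100110011

Compute s = H r^T mod 2 one row at a time:
  s_1 = 0 + 0 + 1 + 0 + 0 + 0 + 1 + 1 = 3 ≡ 1 (mod 2).
  s_2 = 0 + 1 + 0 + 1 + 0 + 0 + 1 + 1 = 4 ≡ 0 (mod 2).
  s_3 = 1 + 0 + 0 + 1 + 1 + 0 + 1 + 1 = 5 ≡ 1 (mod 2).
  s_4 = 0 + 0 + 1 + 1 + 0 + 0 + 0 + 1 = 3 ≡ 1 (mod 2).
s = (1, 0, 1, 1)^T — this equals column 11 of H (binary 1011), so error is at position 11.
Correct: flip bit 11 of r = 010010100100011 to get c = 010010100110011.


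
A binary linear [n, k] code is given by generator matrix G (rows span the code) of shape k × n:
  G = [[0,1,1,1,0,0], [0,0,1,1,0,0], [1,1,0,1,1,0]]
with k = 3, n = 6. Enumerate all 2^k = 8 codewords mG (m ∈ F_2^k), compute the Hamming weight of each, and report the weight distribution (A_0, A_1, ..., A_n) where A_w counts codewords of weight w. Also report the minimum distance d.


Weight distribution: A_0 = 1, A_1 = 1, A_2 = 1, A_3 = 3, A_4 = 2. Minimum distance d = 1.

Enumerate all 2^3 = 8 messages m ∈ F_2^3.
For each, compute codeword c = mG in F_2^6, then tally its weight.
  m = 000 → c = 000000, weight = 0.
  m = 100 → c = 011100, weight = 3.
  m = 010 → c = 001100, weight = 2.
  m = 110 → c = 010000, weight = 1.
  m = 001 → c = 110110, weight = 4.
  m = 101 → c = 101010, weight = 3.
  m = 011 → c = 111010, weight = 4.
  m = 111 → c = 100110, weight = 3.
Tally weights:
  weight 0: 1 codewords.
  weight 1: 1 codewords.
  weight 2: 1 codewords.
  weight 3: 3 codewords.
  weight 4: 2 codewords.
Minimum distance d = smallest w > 0 with A_w > 0 = 1.
Sanity: Σ A_w = 8 = 2^3 = 8 ✓.


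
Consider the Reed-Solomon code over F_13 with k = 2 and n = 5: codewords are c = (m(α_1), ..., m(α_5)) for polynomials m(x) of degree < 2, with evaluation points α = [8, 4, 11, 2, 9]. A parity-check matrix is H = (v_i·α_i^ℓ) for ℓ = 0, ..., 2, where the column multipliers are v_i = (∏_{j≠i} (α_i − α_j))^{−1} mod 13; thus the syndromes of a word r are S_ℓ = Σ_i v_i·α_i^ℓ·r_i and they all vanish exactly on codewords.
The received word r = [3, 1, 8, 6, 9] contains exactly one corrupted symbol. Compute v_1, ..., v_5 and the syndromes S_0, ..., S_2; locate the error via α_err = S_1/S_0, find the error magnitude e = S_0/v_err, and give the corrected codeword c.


S = (8, 6, 11), error at position 2, error magnitude e = 9, c = [3, 5, 8, 6, 9].

Step 1: column multipliers v_i = (∏_{j≠i}(α_i − α_j))^{−1} mod 13.
  i = 1 (α = 8): (8−4)(8−11)(8−2)(8−9) = 4·(−3)·6·(−1) = 72 ≡ 7, so v_1 = 7^{−1} = 2 (mod 13).
  i = 2 (α = 4): (4−8)(4−11)(4−2)(4−9) = (−4)·(−7)·2·(−5) = −280 ≡ 6, so v_2 = 6^{−1} = 11 (mod 13).
  i = 3 (α = 11): (11−8)(11−4)(11−2)(11−9) = 3·7·9·2 = 378 ≡ 1, so v_3 = 1^{−1} = 1 (mod 13).
  i = 4 (α = 2): (2−8)(2−4)(2−11)(2−9) = (−6)·(−2)·(−9)·(−7) = 756 ≡ 2, so v_4 = 2^{−1} = 7 (mod 13).
  i = 5 (α = 9): (9−8)(9−4)(9−11)(9−2) = 1·5·(−2)·7 = −70 ≡ 8, so v_5 = 8^{−1} = 5 (mod 13).
  v = [2, 11, 1, 7, 5].
Step 2: syndromes of r = [3, 1, 8, 6, 9] (all sums mod 13).
  S_0 = Σ v_i r_i = 2·3 + 11·1 + 1·8 + 7·6 + 5·9 = 112 ≡ 8.
  S_1 = Σ v_i α_i r_i = 2·8·3 + 11·4·1 + 1·11·8 + 7·2·6 + 5·9·9 = 669 ≡ 6.
  α_i^2 mod 13 = [12, 3, 4, 4, 3].
  S_2 = Σ v_i α_i^2 r_i = 2·12·3 + 11·3·1 + 1·4·8 + 7·4·6 + 5·3·9 = 440 ≡ 11.
  S = (8, 6, 11) ≠ 0, so r is not a codeword (an error is present).
Step 3: locate the error. For a single error e at position i, S_ℓ = v_i·e·α_i^ℓ, so α_err = S_1/S_0.
  S_0^{−1} = 8^{−1} = 5 (mod 13), so α_err = 6·5 = 30 ≡ 4 = α_2. Error position i = 2.
  Consistency check: S_2/S_1 = 11·11 = 121 ≡ 4 = α_err ✓ (single-error assumption holds).
Step 4: error magnitude e = S_0/v_2 = S_0·∏_{j≠2}(α_2 − α_j) = 8·6 = 48 ≡ 9 (mod 13).
Step 5: correct position 2: c_2 = r_2 − e = 1 − 9 ≡ 5 (mod 13). Hence c = [3, 5, 8, 6, 9].
  Check: interpolating c through the α_i gives m(x) = 7 + 6·x (degree < 2) with m(α_i) = c_i for every i, so c is indeed a codeword.


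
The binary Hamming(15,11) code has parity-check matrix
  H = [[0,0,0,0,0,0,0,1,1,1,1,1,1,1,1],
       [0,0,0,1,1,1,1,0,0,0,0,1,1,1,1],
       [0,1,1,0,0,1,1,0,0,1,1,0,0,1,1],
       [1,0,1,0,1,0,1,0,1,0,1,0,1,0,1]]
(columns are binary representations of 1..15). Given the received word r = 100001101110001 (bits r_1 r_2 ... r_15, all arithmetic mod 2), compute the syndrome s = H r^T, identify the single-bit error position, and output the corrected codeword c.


s = (0, 1, 1, 1)^T, error position = 7, corrected codeword c = 100001001110001

Compute s = H r^T mod 2 one row at a time:
  s_1 = 0 + 1 + 1 + 1 + 0 + 0 + 0 + 1 = 4 ≡ 0 (mod 2).
  s_2 = 0 + 0 + 1 + 1 + 0 + 0 + 0 + 1 = 3 ≡ 1 (mod 2).
  s_3 = 0 + 0 + 1 + 1 + 1 + 1 + 0 + 1 = 5 ≡ 1 (mod 2).
  s_4 = 1 + 0 + 0 + 1 + 1 + 1 + 0 + 1 = 5 ≡ 1 (mod 2).
s = (0, 1, 1, 1)^T — this equals column 7 of H (binary 0111), so error is at position 7.
Correct: flip bit 7 of r = 100001101110001 to get c = 100001001110001.


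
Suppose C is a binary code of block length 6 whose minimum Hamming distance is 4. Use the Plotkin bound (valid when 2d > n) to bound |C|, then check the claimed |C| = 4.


Plotkin bound M ≤ 4; given |C| = 4 ≤ bound (satisfied).

Check applicability: 2d = 8, n = 6.
2d − n = 2 > 0, so Plotkin applies.
Compute d/(2d−n) = 4/2 ≈ 2.0000.
⌊d/(2d−n)⌋ = 2.
Plotkin bound: M ≤ 2·2 = 4.
Given |C| = 4, check: satisfied.
This |C| is at the Plotkin bound.


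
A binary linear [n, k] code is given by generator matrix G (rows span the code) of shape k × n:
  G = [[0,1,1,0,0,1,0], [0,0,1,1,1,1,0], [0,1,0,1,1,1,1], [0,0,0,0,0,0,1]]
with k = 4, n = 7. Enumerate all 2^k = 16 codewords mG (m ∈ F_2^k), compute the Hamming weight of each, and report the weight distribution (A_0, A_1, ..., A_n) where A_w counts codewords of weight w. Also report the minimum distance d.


Weight distribution: A_0 = 1, A_1 = 2, A_2 = 2, A_3 = 4, A_4 = 5, A_5 = 2. Minimum distance d = 1.

Enumerate all 2^4 = 16 messages m ∈ F_2^4.
For each, compute codeword c = mG in F_2^7, then tally its weight.
  m = 0000 → c = 0000000, weight = 0.
  m = 1000 → c = 0110010, weight = 3.
  m = 0100 → c = 0011110, weight = 4.
  m = 1100 → c = 0101100, weight = 3.
  m = 0010 → c = 0101111, weight = 5.
  m = 1010 → c = 0011101, weight = 4.
  m = 0110 → c = 0110001, weight = 3.
  m = 1110 → c = 0000011, weight = 2.
  m = 0001 → c = 0000001, weight = 1.
  m = 1001 → c = 0110011, weight = 4.
  m = 0101 → c = 0011111, weight = 5.
  m = 1101 → c = 0101101, weight = 4.
  m = 0011 → c = 0101110, weight = 4.
  m = 1011 → c = 0011100, weight = 3.
  m = 0111 → c = 0110000, weight = 2.
  m = 1111 → c = 0000010, weight = 1.
Tally weights:
  weight 0: 1 codewords.
  weight 1: 2 codewords.
  weight 2: 2 codewords.
  weight 3: 4 codewords.
  weight 4: 5 codewords.
  weight 5: 2 codewords.
Minimum distance d = smallest w > 0 with A_w > 0 = 1.
Sanity: Σ A_w = 16 = 2^4 = 16 ✓.


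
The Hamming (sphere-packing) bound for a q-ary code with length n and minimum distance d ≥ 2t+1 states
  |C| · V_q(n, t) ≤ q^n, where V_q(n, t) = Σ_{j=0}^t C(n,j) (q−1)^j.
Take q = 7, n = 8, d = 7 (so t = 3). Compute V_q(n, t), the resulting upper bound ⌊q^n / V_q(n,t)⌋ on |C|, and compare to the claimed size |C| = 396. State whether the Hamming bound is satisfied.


V_q(n, t) = 13153, q^n = 5764801, Hamming bound = 438, |C| = 396 ≤ bound (satisfied).

Step 1: Compute V_q(n, t) = Σ_{j=0}^3 C(n, j) (q−1)^j.
  j = 0: C(8,0)·(6)^0 = 1·1 = 1.
  j = 1: C(8,1)·(6)^1 = 8·6 = 48.
  j = 2: C(8,2)·(6)^2 = 28·36 = 1008.
  j = 3: C(8,3)·(6)^3 = 56·216 = 12096.
  V_q(n, t) = 1 + 48 + 1008 + 12096 = 13153.
Step 2: q^n = 7^8 = 5764801.
Step 3: Hamming bound ⌊q^n / V_q(n,t)⌋ = ⌊5764801/13153⌋ = 438.
Step 4: Compare |C| = 396 to 438: satisfied.
The claimed |C| lies below the Hamming bound.


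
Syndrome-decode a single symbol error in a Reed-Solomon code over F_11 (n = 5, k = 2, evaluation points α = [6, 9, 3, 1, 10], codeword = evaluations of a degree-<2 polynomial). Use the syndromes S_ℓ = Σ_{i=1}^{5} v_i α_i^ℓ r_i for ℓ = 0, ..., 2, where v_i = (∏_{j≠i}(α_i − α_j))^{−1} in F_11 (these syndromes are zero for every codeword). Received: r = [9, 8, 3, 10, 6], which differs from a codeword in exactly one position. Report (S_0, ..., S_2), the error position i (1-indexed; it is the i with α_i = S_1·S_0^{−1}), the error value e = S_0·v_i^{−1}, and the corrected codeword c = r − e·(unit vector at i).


S = (7, 8, 6), error at position 2, error magnitude e = 4, c = [9, 4, 3, 10, 6].

Step 1: column multipliers v_i = (∏_{j≠i}(α_i − α_j))^{−1} mod 11.
  i = 1 (α = 6): (6−9)(6−3)(6−1)(6−10) = (−3)·3·5·(−4) = 180 ≡ 4, so v_1 = 4^{−1} = 3 (mod 11).
  i = 2 (α = 9): (9−6)(9−3)(9−1)(9−10) = 3·6·8·(−1) = −144 ≡ 10, so v_2 = 10^{−1} = 10 (mod 11).
  i = 3 (α = 3): (3−6)(3−9)(3−1)(3−10) = (−3)·(−6)·2·(−7) = −252 ≡ 1, so v_3 = 1^{−1} = 1 (mod 11).
  i = 4 (α = 1): (1−6)(1−9)(1−3)(1−10) = (−5)·(−8)·(−2)·(−9) = 720 ≡ 5, so v_4 = 5^{−1} = 9 (mod 11).
  i = 5 (α = 10): (10−6)(10−9)(10−3)(10−1) = 4·1·7·9 = 252 ≡ 10, so v_5 = 10^{−1} = 10 (mod 11).
  v = [3, 10, 1, 9, 10].
Step 2: syndromes of r = [9, 8, 3, 10, 6] (all sums mod 11).
  S_0 = Σ v_i r_i = 3·9 + 10·8 + 1·3 + 9·10 + 10·6 = 260 ≡ 7.
  S_1 = Σ v_i α_i r_i = 3·6·9 + 10·9·8 + 1·3·3 + 9·1·10 + 10·10·6 = 1581 ≡ 8.
  α_i^2 mod 11 = [3, 4, 9, 1, 1].
  S_2 = Σ v_i α_i^2 r_i = 3·3·9 + 10·4·8 + 1·9·3 + 9·1·10 + 10·1·6 = 578 ≡ 6.
  S = (7, 8, 6) ≠ 0, so r is not a codeword (an error is present).
Step 3: locate the error. For a single error e at position i, S_ℓ = v_i·e·α_i^ℓ, so α_err = S_1/S_0.
  S_0^{−1} = 7^{−1} = 8 (mod 11), so α_err = 8·8 = 64 ≡ 9 = α_2. Error position i = 2.
  Consistency check: S_2/S_1 = 6·7 = 42 ≡ 9 = α_err ✓ (single-error assumption holds).
Step 4: error magnitude e = S_0/v_2 = S_0·∏_{j≠2}(α_2 − α_j) = 7·10 = 70 ≡ 4 (mod 11).
Step 5: correct position 2: c_2 = r_2 − e = 8 − 4 ≡ 4 (mod 11). Hence c = [9, 4, 3, 10, 6].
  Check: interpolating c through the α_i gives m(x) = 8 + 2·x (degree < 2) with m(α_i) = c_i for every i, so c is indeed a codeword.


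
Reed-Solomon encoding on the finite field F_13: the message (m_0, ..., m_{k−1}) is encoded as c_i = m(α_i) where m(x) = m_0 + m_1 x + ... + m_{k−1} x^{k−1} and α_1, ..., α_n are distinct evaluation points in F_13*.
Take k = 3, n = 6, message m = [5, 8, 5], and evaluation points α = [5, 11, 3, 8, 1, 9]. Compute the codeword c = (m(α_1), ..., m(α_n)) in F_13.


c = [1, 9, 9, 12, 5, 1]

Message polynomial: m(x) = 5 + 8·x + 5·x^2 (mod 13).
For each evaluation point α_i, compute m(α_i) mod 13:
  α_1 = 5: Horner steps 5 → 7 → 1, so m(5) = 1.
  α_2 = 11: Horner steps 5 → 11 → 9, so m(11) = 9.
  α_3 = 3: Horner steps 5 → 10 → 9, so m(3) = 9.
  α_4 = 8: Horner steps 5 → 9 → 12, so m(8) = 12.
  α_5 = 1: Horner steps 5 → 0 → 5, so m(1) = 5.
  α_6 = 9: Horner steps 5 → 1 → 1, so m(9) = 1.
Codeword c = [1, 9, 9, 12, 5, 1] ∈ F_13^6.


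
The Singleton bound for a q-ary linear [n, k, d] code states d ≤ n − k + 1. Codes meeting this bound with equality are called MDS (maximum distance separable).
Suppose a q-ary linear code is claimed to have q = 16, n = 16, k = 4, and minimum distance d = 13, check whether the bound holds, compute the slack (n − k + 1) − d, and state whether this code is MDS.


Singleton RHS = n − k + 1 = 13, slack = 0, bound satisfied, MDS.

Singleton bound: d ≤ n − k + 1.
Here n = 16, k = 4, so n − k + 1 = 13.
Given d = 13, check d ≤ 13: YES.
Slack = (n − k + 1) − d = 0.
The code is MDS (slack = 0).
Description: the claimed parameters are [16, 4, 13]_16; such a code would be MDS (meets Singleton bound).


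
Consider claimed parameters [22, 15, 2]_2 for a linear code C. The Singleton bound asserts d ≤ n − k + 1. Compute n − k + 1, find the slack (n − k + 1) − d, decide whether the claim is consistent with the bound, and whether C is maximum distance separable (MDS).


Singleton RHS = n − k + 1 = 8, slack = 6, bound satisfied, not MDS.

Singleton bound: d ≤ n − k + 1.
Here n = 22, k = 15, so n − k + 1 = 8.
Given d = 2, check d ≤ 8: YES.
Slack = (n − k + 1) − d = 6.
The code is NOT MDS (slack = 6 > 0).
Description: the claimed parameters are [22, 15, 2]_2; such a code would be non-MDS.


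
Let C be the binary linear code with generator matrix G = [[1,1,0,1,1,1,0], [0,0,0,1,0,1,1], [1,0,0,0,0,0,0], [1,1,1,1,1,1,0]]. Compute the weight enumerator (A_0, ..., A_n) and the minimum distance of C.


Weight distribution: A_0 = 1, A_1 = 2, A_2 = 1, A_3 = 2, A_4 = 5, A_5 = 4, A_6 = 1. Minimum distance d = 1.

Enumerate all 2^4 = 16 messages m ∈ F_2^4.
For each, compute codeword c = mG in F_2^7, then tally its weight.
  m = 0000 → c = 0000000, weight = 0.
  m = 1000 → c = 1101110, weight = 5.
  m = 0100 → c = 0001011, weight = 3.
  m = 1100 → c = 1100101, weight = 4.
  m = 0010 → c = 1000000, weight = 1.
  m = 1010 → c = 0101110, weight = 4.
  m = 0110 → c = 1001011, weight = 4.
  m = 1110 → c = 0100101, weight = 3.
  m = 0001 → c = 1111110, weight = 6.
  m = 1001 → c = 0010000, weight = 1.
  m = 0101 → c = 1110101, weight = 5.
  m = 1101 → c = 0011011, weight = 4.
  m = 0011 → c = 0111110, weight = 5.
  m = 1011 → c = 1010000, weight = 2.
  m = 0111 → c = 0110101, weight = 4.
  m = 1111 → c = 1011011, weight = 5.
Tally weights:
  weight 0: 1 codewords.
  weight 1: 2 codewords.
  weight 2: 1 codewords.
  weight 3: 2 codewords.
  weight 4: 5 codewords.
  weight 5: 4 codewords.
  weight 6: 1 codewords.
Minimum distance d = smallest w > 0 with A_w > 0 = 1.
Sanity: Σ A_w = 16 = 2^4 = 16 ✓.


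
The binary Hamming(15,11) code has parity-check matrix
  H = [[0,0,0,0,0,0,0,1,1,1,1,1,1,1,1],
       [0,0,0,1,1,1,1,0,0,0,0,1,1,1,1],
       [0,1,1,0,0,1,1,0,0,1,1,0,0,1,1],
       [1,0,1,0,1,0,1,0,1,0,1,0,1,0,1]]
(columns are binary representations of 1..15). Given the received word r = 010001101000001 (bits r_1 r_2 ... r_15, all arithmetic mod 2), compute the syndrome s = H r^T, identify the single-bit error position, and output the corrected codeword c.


s = (0, 1, 0, 1)^T, error position = 5, corrected codeword c = 010011101000001

Compute s = H r^T mod 2 one row at a time:
  s_1 = 0 + 1 + 0 + 0 + 0 + 0 + 0 + 1 = 2 ≡ 0 (mod 2).
  s_2 = 0 + 0 + 1 + 1 + 0 + 0 + 0 + 1 = 3 ≡ 1 (mod 2).
  s_3 = 1 + 0 + 1 + 1 + 0 + 0 + 0 + 1 = 4 ≡ 0 (mod 2).
  s_4 = 0 + 0 + 0 + 1 + 1 + 0 + 0 + 1 = 3 ≡ 1 (mod 2).
s = (0, 1, 0, 1)^T — this equals column 5 of H (binary 0101), so error is at position 5.
Correct: flip bit 5 of r = 010001101000001 to get c = 010011101000001.


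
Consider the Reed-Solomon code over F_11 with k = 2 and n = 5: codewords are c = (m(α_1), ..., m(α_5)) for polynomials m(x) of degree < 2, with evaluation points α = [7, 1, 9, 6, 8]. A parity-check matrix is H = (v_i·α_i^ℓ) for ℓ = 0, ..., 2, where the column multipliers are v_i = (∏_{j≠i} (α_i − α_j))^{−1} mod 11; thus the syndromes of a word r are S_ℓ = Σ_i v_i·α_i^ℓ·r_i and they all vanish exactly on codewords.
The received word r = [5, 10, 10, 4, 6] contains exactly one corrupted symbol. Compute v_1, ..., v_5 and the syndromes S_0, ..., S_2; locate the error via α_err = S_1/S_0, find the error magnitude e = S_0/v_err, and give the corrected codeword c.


S = (9, 4, 3), error at position 3, error magnitude e = 3, c = [5, 10, 7, 4, 6].

Step 1: column multipliers v_i = (∏_{j≠i}(α_i − α_j))^{−1} mod 11.
  i = 1 (α = 7): (7−1)(7−9)(7−6)(7−8) = 6·(−2)·1·(−1) = 12 ≡ 1, so v_1 = 1^{−1} = 1 (mod 11).
  i = 2 (α = 1): (1−7)(1−9)(1−6)(1−8) = (−6)·(−8)·(−5)·(−7) = 1680 ≡ 8, so v_2 = 8^{−1} = 7 (mod 11).
  i = 3 (α = 9): (9−7)(9−1)(9−6)(9−8) = 2·8·3·1 = 48 ≡ 4, so v_3 = 4^{−1} = 3 (mod 11).
  i = 4 (α = 6): (6−7)(6−1)(6−9)(6−8) = (−1)·5·(−3)·(−2) = −30 ≡ 3, so v_4 = 3^{−1} = 4 (mod 11).
  i = 5 (α = 8): (8−7)(8−1)(8−9)(8−6) = 1·7·(−1)·2 = −14 ≡ 8, so v_5 = 8^{−1} = 7 (mod 11).
  v = [1, 7, 3, 4, 7].
Step 2: syndromes of r = [5, 10, 10, 4, 6] (all sums mod 11).
  S_0 = Σ v_i r_i = 1·5 + 7·10 + 3·10 + 4·4 + 7·6 = 163 ≡ 9.
  S_1 = Σ v_i α_i r_i = 1·7·5 + 7·1·10 + 3·9·10 + 4·6·4 + 7·8·6 = 807 ≡ 4.
  α_i^2 mod 11 = [5, 1, 4, 3, 9].
  S_2 = Σ v_i α_i^2 r_i = 1·5·5 + 7·1·10 + 3·4·10 + 4·3·4 + 7·9·6 = 641 ≡ 3.
  S = (9, 4, 3) ≠ 0, so r is not a codeword (an error is present).
Step 3: locate the error. For a single error e at position i, S_ℓ = v_i·e·α_i^ℓ, so α_err = S_1/S_0.
  S_0^{−1} = 9^{−1} = 5 (mod 11), so α_err = 4·5 = 20 ≡ 9 = α_3. Error position i = 3.
  Consistency check: S_2/S_1 = 3·3 = 9 ≡ 9 = α_err ✓ (single-error assumption holds).
Step 4: error magnitude e = S_0/v_3 = S_0·∏_{j≠3}(α_3 − α_j) = 9·4 = 36 ≡ 3 (mod 11).
Step 5: correct position 3: c_3 = r_3 − e = 10 − 3 ≡ 7 (mod 11). Hence c = [5, 10, 7, 4, 6].
  Check: interpolating c through the α_i gives m(x) = 9 + 1·x (degree < 2) with m(α_i) = c_i for every i, so c is indeed a codeword.
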